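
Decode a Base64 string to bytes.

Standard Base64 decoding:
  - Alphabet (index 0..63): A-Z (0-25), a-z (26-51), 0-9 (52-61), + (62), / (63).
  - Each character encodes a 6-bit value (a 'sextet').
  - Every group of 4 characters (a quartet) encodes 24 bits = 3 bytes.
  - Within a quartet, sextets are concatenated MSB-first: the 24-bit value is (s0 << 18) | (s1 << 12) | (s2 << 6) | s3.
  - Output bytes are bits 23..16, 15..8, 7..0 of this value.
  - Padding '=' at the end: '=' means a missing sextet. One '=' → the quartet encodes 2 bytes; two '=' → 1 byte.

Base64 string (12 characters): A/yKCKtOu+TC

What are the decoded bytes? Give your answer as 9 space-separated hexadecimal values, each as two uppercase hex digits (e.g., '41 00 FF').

Answer: 03 FC 8A 08 AB 4E BB E4 C2

Derivation:
After char 0 ('A'=0): chars_in_quartet=1 acc=0x0 bytes_emitted=0
After char 1 ('/'=63): chars_in_quartet=2 acc=0x3F bytes_emitted=0
After char 2 ('y'=50): chars_in_quartet=3 acc=0xFF2 bytes_emitted=0
After char 3 ('K'=10): chars_in_quartet=4 acc=0x3FC8A -> emit 03 FC 8A, reset; bytes_emitted=3
After char 4 ('C'=2): chars_in_quartet=1 acc=0x2 bytes_emitted=3
After char 5 ('K'=10): chars_in_quartet=2 acc=0x8A bytes_emitted=3
After char 6 ('t'=45): chars_in_quartet=3 acc=0x22AD bytes_emitted=3
After char 7 ('O'=14): chars_in_quartet=4 acc=0x8AB4E -> emit 08 AB 4E, reset; bytes_emitted=6
After char 8 ('u'=46): chars_in_quartet=1 acc=0x2E bytes_emitted=6
After char 9 ('+'=62): chars_in_quartet=2 acc=0xBBE bytes_emitted=6
After char 10 ('T'=19): chars_in_quartet=3 acc=0x2EF93 bytes_emitted=6
After char 11 ('C'=2): chars_in_quartet=4 acc=0xBBE4C2 -> emit BB E4 C2, reset; bytes_emitted=9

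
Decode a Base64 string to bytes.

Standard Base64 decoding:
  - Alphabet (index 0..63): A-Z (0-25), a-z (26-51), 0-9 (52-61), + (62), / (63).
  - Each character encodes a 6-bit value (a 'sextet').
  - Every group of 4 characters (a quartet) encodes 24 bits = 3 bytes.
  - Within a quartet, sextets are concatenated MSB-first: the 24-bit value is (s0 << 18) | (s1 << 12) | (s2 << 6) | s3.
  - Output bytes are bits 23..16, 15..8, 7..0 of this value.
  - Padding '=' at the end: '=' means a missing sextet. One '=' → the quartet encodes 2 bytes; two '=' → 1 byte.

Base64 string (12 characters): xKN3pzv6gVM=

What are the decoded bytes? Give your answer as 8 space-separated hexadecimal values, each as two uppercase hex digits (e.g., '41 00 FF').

Answer: C4 A3 77 A7 3B FA 81 53

Derivation:
After char 0 ('x'=49): chars_in_quartet=1 acc=0x31 bytes_emitted=0
After char 1 ('K'=10): chars_in_quartet=2 acc=0xC4A bytes_emitted=0
After char 2 ('N'=13): chars_in_quartet=3 acc=0x3128D bytes_emitted=0
After char 3 ('3'=55): chars_in_quartet=4 acc=0xC4A377 -> emit C4 A3 77, reset; bytes_emitted=3
After char 4 ('p'=41): chars_in_quartet=1 acc=0x29 bytes_emitted=3
After char 5 ('z'=51): chars_in_quartet=2 acc=0xA73 bytes_emitted=3
After char 6 ('v'=47): chars_in_quartet=3 acc=0x29CEF bytes_emitted=3
After char 7 ('6'=58): chars_in_quartet=4 acc=0xA73BFA -> emit A7 3B FA, reset; bytes_emitted=6
After char 8 ('g'=32): chars_in_quartet=1 acc=0x20 bytes_emitted=6
After char 9 ('V'=21): chars_in_quartet=2 acc=0x815 bytes_emitted=6
After char 10 ('M'=12): chars_in_quartet=3 acc=0x2054C bytes_emitted=6
Padding '=': partial quartet acc=0x2054C -> emit 81 53; bytes_emitted=8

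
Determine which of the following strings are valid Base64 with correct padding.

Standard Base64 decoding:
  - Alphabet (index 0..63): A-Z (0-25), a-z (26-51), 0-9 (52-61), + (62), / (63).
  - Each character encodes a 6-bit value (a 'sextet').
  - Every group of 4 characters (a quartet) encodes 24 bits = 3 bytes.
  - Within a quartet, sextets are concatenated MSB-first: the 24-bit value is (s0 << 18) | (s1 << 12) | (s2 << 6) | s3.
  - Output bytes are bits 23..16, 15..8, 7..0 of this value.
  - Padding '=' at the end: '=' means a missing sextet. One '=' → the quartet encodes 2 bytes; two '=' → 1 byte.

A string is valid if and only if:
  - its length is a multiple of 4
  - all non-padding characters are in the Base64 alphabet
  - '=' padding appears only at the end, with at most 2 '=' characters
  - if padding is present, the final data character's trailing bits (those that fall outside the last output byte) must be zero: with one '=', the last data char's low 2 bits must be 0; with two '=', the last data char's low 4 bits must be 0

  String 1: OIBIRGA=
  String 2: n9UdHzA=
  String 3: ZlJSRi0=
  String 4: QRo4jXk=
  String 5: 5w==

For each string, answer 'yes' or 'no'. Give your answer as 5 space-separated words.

Answer: yes yes yes yes yes

Derivation:
String 1: 'OIBIRGA=' → valid
String 2: 'n9UdHzA=' → valid
String 3: 'ZlJSRi0=' → valid
String 4: 'QRo4jXk=' → valid
String 5: '5w==' → valid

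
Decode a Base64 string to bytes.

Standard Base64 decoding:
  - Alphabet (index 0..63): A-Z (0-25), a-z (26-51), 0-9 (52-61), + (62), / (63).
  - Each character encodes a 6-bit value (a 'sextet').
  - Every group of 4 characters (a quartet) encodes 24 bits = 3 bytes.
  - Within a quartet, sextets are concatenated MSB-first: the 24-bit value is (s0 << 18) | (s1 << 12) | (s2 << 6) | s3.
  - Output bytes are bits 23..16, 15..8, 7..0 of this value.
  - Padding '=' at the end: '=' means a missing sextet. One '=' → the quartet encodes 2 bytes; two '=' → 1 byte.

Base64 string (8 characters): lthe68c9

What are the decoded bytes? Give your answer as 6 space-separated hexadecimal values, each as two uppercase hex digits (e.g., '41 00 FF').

Answer: 96 D8 5E EB C7 3D

Derivation:
After char 0 ('l'=37): chars_in_quartet=1 acc=0x25 bytes_emitted=0
After char 1 ('t'=45): chars_in_quartet=2 acc=0x96D bytes_emitted=0
After char 2 ('h'=33): chars_in_quartet=3 acc=0x25B61 bytes_emitted=0
After char 3 ('e'=30): chars_in_quartet=4 acc=0x96D85E -> emit 96 D8 5E, reset; bytes_emitted=3
After char 4 ('6'=58): chars_in_quartet=1 acc=0x3A bytes_emitted=3
After char 5 ('8'=60): chars_in_quartet=2 acc=0xEBC bytes_emitted=3
After char 6 ('c'=28): chars_in_quartet=3 acc=0x3AF1C bytes_emitted=3
After char 7 ('9'=61): chars_in_quartet=4 acc=0xEBC73D -> emit EB C7 3D, reset; bytes_emitted=6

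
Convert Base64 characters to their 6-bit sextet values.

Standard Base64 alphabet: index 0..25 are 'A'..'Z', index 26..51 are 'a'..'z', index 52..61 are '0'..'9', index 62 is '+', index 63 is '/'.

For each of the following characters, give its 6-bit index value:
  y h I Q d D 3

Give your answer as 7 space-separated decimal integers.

'y': a..z range, 26 + ord('y') − ord('a') = 50
'h': a..z range, 26 + ord('h') − ord('a') = 33
'I': A..Z range, ord('I') − ord('A') = 8
'Q': A..Z range, ord('Q') − ord('A') = 16
'd': a..z range, 26 + ord('d') − ord('a') = 29
'D': A..Z range, ord('D') − ord('A') = 3
'3': 0..9 range, 52 + ord('3') − ord('0') = 55

Answer: 50 33 8 16 29 3 55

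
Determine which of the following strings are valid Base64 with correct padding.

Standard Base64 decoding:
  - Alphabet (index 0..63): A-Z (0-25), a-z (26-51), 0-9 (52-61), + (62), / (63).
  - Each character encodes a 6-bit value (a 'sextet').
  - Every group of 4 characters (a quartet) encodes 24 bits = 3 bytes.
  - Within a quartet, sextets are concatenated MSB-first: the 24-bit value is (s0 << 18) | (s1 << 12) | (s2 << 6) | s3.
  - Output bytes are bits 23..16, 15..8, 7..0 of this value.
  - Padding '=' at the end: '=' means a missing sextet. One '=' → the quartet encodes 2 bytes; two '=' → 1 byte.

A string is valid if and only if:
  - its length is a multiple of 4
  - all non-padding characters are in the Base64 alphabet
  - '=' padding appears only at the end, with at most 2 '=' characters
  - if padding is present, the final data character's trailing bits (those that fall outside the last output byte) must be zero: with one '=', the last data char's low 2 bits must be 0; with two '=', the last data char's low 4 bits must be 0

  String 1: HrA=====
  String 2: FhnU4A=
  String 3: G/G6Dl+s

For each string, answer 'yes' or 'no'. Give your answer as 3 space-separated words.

Answer: no no yes

Derivation:
String 1: 'HrA=====' → invalid (5 pad chars (max 2))
String 2: 'FhnU4A=' → invalid (len=7 not mult of 4)
String 3: 'G/G6Dl+s' → valid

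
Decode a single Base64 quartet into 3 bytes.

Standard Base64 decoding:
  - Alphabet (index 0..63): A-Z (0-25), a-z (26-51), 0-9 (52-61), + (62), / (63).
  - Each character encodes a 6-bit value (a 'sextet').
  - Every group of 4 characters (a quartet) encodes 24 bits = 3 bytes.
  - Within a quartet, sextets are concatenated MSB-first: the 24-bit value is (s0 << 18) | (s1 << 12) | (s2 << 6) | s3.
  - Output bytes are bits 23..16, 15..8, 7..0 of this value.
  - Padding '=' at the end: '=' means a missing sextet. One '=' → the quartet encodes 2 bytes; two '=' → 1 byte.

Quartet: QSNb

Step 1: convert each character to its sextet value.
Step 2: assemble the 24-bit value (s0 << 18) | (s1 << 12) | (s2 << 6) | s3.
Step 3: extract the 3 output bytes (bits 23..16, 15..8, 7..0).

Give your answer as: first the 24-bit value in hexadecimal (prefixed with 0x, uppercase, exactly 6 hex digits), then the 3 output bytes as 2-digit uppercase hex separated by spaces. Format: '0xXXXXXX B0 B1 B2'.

Sextets: Q=16, S=18, N=13, b=27
24-bit: (16<<18) | (18<<12) | (13<<6) | 27
      = 0x400000 | 0x012000 | 0x000340 | 0x00001B
      = 0x41235B
Bytes: (v>>16)&0xFF=41, (v>>8)&0xFF=23, v&0xFF=5B

Answer: 0x41235B 41 23 5B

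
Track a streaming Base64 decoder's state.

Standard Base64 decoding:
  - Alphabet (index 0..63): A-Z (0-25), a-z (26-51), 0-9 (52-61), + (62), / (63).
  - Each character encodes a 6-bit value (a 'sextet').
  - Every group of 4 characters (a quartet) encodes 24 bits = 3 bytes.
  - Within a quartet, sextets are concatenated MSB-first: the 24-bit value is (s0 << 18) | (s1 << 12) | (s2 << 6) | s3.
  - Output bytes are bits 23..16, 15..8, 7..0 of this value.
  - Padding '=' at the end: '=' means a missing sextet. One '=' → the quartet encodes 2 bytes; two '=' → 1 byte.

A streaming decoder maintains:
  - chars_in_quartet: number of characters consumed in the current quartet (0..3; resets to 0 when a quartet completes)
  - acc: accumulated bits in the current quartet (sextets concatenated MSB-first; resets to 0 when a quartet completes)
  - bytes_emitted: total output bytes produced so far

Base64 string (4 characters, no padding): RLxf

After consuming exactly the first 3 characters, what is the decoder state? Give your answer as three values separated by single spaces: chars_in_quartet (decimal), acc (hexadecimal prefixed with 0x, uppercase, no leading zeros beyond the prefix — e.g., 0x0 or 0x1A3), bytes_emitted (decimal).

After char 0 ('R'=17): chars_in_quartet=1 acc=0x11 bytes_emitted=0
After char 1 ('L'=11): chars_in_quartet=2 acc=0x44B bytes_emitted=0
After char 2 ('x'=49): chars_in_quartet=3 acc=0x112F1 bytes_emitted=0

Answer: 3 0x112F1 0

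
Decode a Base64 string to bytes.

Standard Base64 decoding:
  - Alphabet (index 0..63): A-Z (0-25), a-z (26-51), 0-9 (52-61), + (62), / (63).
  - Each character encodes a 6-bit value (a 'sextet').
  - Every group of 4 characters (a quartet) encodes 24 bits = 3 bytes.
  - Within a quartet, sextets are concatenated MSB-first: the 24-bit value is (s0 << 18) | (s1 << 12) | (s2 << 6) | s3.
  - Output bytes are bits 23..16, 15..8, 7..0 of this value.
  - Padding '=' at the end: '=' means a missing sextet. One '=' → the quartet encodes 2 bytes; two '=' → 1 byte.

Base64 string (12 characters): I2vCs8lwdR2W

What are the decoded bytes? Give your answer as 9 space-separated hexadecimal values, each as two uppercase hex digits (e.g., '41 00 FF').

Answer: 23 6B C2 B3 C9 70 75 1D 96

Derivation:
After char 0 ('I'=8): chars_in_quartet=1 acc=0x8 bytes_emitted=0
After char 1 ('2'=54): chars_in_quartet=2 acc=0x236 bytes_emitted=0
After char 2 ('v'=47): chars_in_quartet=3 acc=0x8DAF bytes_emitted=0
After char 3 ('C'=2): chars_in_quartet=4 acc=0x236BC2 -> emit 23 6B C2, reset; bytes_emitted=3
After char 4 ('s'=44): chars_in_quartet=1 acc=0x2C bytes_emitted=3
After char 5 ('8'=60): chars_in_quartet=2 acc=0xB3C bytes_emitted=3
After char 6 ('l'=37): chars_in_quartet=3 acc=0x2CF25 bytes_emitted=3
After char 7 ('w'=48): chars_in_quartet=4 acc=0xB3C970 -> emit B3 C9 70, reset; bytes_emitted=6
After char 8 ('d'=29): chars_in_quartet=1 acc=0x1D bytes_emitted=6
After char 9 ('R'=17): chars_in_quartet=2 acc=0x751 bytes_emitted=6
After char 10 ('2'=54): chars_in_quartet=3 acc=0x1D476 bytes_emitted=6
After char 11 ('W'=22): chars_in_quartet=4 acc=0x751D96 -> emit 75 1D 96, reset; bytes_emitted=9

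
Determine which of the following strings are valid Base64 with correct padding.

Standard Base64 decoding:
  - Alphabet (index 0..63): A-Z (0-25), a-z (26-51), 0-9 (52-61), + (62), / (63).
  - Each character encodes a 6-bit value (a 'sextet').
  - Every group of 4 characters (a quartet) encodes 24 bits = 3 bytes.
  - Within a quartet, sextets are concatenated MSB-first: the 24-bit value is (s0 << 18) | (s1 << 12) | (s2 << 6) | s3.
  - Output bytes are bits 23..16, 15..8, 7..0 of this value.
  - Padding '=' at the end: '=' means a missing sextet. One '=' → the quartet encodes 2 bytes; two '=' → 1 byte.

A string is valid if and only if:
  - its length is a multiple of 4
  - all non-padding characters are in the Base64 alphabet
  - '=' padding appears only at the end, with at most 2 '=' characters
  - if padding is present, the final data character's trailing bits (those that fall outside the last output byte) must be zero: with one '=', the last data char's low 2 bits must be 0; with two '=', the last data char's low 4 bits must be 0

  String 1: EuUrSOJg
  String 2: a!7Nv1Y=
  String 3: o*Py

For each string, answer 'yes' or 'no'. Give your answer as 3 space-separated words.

Answer: yes no no

Derivation:
String 1: 'EuUrSOJg' → valid
String 2: 'a!7Nv1Y=' → invalid (bad char(s): ['!'])
String 3: 'o*Py' → invalid (bad char(s): ['*'])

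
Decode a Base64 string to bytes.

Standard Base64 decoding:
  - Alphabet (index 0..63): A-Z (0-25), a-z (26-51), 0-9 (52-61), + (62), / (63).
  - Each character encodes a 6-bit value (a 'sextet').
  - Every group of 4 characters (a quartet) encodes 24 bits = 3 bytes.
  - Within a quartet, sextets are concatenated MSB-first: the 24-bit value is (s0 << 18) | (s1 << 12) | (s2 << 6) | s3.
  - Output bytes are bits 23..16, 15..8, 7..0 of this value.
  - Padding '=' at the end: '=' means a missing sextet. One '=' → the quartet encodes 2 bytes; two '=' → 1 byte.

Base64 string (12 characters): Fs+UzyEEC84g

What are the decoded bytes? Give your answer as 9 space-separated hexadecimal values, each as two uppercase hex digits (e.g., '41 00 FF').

Answer: 16 CF 94 CF 21 04 0B CE 20

Derivation:
After char 0 ('F'=5): chars_in_quartet=1 acc=0x5 bytes_emitted=0
After char 1 ('s'=44): chars_in_quartet=2 acc=0x16C bytes_emitted=0
After char 2 ('+'=62): chars_in_quartet=3 acc=0x5B3E bytes_emitted=0
After char 3 ('U'=20): chars_in_quartet=4 acc=0x16CF94 -> emit 16 CF 94, reset; bytes_emitted=3
After char 4 ('z'=51): chars_in_quartet=1 acc=0x33 bytes_emitted=3
After char 5 ('y'=50): chars_in_quartet=2 acc=0xCF2 bytes_emitted=3
After char 6 ('E'=4): chars_in_quartet=3 acc=0x33C84 bytes_emitted=3
After char 7 ('E'=4): chars_in_quartet=4 acc=0xCF2104 -> emit CF 21 04, reset; bytes_emitted=6
After char 8 ('C'=2): chars_in_quartet=1 acc=0x2 bytes_emitted=6
After char 9 ('8'=60): chars_in_quartet=2 acc=0xBC bytes_emitted=6
After char 10 ('4'=56): chars_in_quartet=3 acc=0x2F38 bytes_emitted=6
After char 11 ('g'=32): chars_in_quartet=4 acc=0xBCE20 -> emit 0B CE 20, reset; bytes_emitted=9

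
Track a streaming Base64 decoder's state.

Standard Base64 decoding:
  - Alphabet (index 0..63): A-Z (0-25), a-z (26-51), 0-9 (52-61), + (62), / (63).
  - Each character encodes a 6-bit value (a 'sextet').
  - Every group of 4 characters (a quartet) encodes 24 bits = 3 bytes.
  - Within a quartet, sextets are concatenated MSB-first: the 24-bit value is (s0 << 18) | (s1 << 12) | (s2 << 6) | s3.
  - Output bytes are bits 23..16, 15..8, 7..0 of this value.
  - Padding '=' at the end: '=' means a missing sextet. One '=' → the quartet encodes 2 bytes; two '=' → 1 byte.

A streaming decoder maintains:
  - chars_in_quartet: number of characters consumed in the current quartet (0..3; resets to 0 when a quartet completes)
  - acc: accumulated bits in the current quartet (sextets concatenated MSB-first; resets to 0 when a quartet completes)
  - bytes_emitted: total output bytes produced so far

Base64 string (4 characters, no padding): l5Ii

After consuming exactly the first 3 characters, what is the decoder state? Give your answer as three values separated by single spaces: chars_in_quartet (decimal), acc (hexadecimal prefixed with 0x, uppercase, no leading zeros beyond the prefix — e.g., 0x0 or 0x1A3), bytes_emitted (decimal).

After char 0 ('l'=37): chars_in_quartet=1 acc=0x25 bytes_emitted=0
After char 1 ('5'=57): chars_in_quartet=2 acc=0x979 bytes_emitted=0
After char 2 ('I'=8): chars_in_quartet=3 acc=0x25E48 bytes_emitted=0

Answer: 3 0x25E48 0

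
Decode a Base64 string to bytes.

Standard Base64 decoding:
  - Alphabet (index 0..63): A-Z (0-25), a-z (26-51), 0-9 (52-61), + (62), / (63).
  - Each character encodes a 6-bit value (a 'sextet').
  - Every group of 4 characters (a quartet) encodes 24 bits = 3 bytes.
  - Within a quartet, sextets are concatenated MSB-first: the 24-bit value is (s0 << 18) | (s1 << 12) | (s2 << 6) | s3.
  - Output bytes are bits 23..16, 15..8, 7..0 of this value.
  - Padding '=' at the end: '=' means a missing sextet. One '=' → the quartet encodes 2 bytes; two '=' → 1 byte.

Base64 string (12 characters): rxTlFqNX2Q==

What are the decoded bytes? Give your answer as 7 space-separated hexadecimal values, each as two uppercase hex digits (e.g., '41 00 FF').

Answer: AF 14 E5 16 A3 57 D9

Derivation:
After char 0 ('r'=43): chars_in_quartet=1 acc=0x2B bytes_emitted=0
After char 1 ('x'=49): chars_in_quartet=2 acc=0xAF1 bytes_emitted=0
After char 2 ('T'=19): chars_in_quartet=3 acc=0x2BC53 bytes_emitted=0
After char 3 ('l'=37): chars_in_quartet=4 acc=0xAF14E5 -> emit AF 14 E5, reset; bytes_emitted=3
After char 4 ('F'=5): chars_in_quartet=1 acc=0x5 bytes_emitted=3
After char 5 ('q'=42): chars_in_quartet=2 acc=0x16A bytes_emitted=3
After char 6 ('N'=13): chars_in_quartet=3 acc=0x5A8D bytes_emitted=3
After char 7 ('X'=23): chars_in_quartet=4 acc=0x16A357 -> emit 16 A3 57, reset; bytes_emitted=6
After char 8 ('2'=54): chars_in_quartet=1 acc=0x36 bytes_emitted=6
After char 9 ('Q'=16): chars_in_quartet=2 acc=0xD90 bytes_emitted=6
Padding '==': partial quartet acc=0xD90 -> emit D9; bytes_emitted=7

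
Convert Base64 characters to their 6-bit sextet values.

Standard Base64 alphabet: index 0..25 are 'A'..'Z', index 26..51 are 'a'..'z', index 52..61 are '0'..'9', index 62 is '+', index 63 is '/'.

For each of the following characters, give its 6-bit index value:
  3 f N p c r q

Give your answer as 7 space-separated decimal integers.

Answer: 55 31 13 41 28 43 42

Derivation:
'3': 0..9 range, 52 + ord('3') − ord('0') = 55
'f': a..z range, 26 + ord('f') − ord('a') = 31
'N': A..Z range, ord('N') − ord('A') = 13
'p': a..z range, 26 + ord('p') − ord('a') = 41
'c': a..z range, 26 + ord('c') − ord('a') = 28
'r': a..z range, 26 + ord('r') − ord('a') = 43
'q': a..z range, 26 + ord('q') − ord('a') = 42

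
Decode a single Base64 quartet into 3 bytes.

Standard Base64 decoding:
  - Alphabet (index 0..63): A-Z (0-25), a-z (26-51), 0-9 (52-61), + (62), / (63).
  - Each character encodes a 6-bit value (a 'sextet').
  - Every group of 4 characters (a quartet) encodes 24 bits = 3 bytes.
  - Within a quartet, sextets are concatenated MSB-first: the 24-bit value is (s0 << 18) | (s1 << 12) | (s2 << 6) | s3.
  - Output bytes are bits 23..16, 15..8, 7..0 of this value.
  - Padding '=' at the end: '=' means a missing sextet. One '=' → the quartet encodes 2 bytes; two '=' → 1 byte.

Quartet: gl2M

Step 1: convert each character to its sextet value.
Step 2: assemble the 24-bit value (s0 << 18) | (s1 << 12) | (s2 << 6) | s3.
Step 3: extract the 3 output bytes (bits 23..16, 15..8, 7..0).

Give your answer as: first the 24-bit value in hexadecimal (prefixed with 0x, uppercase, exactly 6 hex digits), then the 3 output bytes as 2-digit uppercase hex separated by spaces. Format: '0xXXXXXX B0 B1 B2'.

Sextets: g=32, l=37, 2=54, M=12
24-bit: (32<<18) | (37<<12) | (54<<6) | 12
      = 0x800000 | 0x025000 | 0x000D80 | 0x00000C
      = 0x825D8C
Bytes: (v>>16)&0xFF=82, (v>>8)&0xFF=5D, v&0xFF=8C

Answer: 0x825D8C 82 5D 8C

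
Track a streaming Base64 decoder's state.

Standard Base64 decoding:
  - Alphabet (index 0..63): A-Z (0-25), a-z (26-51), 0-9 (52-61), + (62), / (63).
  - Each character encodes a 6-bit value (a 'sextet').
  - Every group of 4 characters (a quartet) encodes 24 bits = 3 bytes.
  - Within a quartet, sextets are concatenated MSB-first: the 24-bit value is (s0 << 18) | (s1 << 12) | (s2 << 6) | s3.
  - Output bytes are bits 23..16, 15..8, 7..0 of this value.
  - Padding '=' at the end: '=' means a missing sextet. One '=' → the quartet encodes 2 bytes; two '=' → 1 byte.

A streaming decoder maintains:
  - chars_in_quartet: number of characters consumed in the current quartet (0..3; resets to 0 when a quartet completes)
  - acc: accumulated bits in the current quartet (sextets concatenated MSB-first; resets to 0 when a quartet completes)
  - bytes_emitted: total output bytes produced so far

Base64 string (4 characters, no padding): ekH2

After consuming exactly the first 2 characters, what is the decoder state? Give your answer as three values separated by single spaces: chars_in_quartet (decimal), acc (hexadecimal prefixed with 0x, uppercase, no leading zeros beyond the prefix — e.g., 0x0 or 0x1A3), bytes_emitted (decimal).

After char 0 ('e'=30): chars_in_quartet=1 acc=0x1E bytes_emitted=0
After char 1 ('k'=36): chars_in_quartet=2 acc=0x7A4 bytes_emitted=0

Answer: 2 0x7A4 0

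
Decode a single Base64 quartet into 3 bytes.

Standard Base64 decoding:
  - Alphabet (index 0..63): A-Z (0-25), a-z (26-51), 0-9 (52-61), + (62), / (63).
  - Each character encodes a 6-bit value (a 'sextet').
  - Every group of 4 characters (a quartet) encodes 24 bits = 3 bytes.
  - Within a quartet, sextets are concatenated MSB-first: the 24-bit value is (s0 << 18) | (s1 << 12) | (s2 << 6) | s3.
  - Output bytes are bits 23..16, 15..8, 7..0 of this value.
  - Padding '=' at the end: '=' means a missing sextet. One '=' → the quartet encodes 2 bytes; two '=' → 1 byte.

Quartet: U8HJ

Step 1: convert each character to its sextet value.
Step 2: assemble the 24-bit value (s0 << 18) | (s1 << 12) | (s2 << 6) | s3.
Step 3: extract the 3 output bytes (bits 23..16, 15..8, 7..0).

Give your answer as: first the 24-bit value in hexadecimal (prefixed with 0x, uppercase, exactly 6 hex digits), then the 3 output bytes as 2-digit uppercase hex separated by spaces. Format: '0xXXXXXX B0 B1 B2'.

Answer: 0x53C1C9 53 C1 C9

Derivation:
Sextets: U=20, 8=60, H=7, J=9
24-bit: (20<<18) | (60<<12) | (7<<6) | 9
      = 0x500000 | 0x03C000 | 0x0001C0 | 0x000009
      = 0x53C1C9
Bytes: (v>>16)&0xFF=53, (v>>8)&0xFF=C1, v&0xFF=C9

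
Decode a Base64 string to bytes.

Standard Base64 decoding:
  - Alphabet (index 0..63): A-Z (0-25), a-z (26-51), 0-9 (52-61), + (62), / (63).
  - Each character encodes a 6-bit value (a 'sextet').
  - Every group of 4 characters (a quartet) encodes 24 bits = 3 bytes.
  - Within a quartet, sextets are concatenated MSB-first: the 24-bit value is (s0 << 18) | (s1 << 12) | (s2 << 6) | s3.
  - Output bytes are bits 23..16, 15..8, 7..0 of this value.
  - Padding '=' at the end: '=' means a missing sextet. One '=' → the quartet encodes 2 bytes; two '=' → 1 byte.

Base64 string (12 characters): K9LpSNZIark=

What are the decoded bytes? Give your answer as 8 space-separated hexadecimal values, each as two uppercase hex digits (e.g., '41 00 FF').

Answer: 2B D2 E9 48 D6 48 6A B9

Derivation:
After char 0 ('K'=10): chars_in_quartet=1 acc=0xA bytes_emitted=0
After char 1 ('9'=61): chars_in_quartet=2 acc=0x2BD bytes_emitted=0
After char 2 ('L'=11): chars_in_quartet=3 acc=0xAF4B bytes_emitted=0
After char 3 ('p'=41): chars_in_quartet=4 acc=0x2BD2E9 -> emit 2B D2 E9, reset; bytes_emitted=3
After char 4 ('S'=18): chars_in_quartet=1 acc=0x12 bytes_emitted=3
After char 5 ('N'=13): chars_in_quartet=2 acc=0x48D bytes_emitted=3
After char 6 ('Z'=25): chars_in_quartet=3 acc=0x12359 bytes_emitted=3
After char 7 ('I'=8): chars_in_quartet=4 acc=0x48D648 -> emit 48 D6 48, reset; bytes_emitted=6
After char 8 ('a'=26): chars_in_quartet=1 acc=0x1A bytes_emitted=6
After char 9 ('r'=43): chars_in_quartet=2 acc=0x6AB bytes_emitted=6
After char 10 ('k'=36): chars_in_quartet=3 acc=0x1AAE4 bytes_emitted=6
Padding '=': partial quartet acc=0x1AAE4 -> emit 6A B9; bytes_emitted=8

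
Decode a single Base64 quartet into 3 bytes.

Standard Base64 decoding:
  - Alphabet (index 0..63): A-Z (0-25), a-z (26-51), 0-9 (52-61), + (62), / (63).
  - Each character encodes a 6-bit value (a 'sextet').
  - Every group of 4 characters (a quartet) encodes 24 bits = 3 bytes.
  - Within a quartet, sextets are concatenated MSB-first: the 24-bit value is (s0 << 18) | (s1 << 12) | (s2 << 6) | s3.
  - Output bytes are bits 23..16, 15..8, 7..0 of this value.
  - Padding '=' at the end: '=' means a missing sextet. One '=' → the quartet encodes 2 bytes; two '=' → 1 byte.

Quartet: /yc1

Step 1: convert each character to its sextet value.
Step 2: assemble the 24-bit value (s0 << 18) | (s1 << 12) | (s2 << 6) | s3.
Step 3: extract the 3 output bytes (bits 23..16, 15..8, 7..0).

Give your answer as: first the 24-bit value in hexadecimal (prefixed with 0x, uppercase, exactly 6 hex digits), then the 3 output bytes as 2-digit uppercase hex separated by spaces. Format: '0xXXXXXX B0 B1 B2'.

Answer: 0xFF2735 FF 27 35

Derivation:
Sextets: /=63, y=50, c=28, 1=53
24-bit: (63<<18) | (50<<12) | (28<<6) | 53
      = 0xFC0000 | 0x032000 | 0x000700 | 0x000035
      = 0xFF2735
Bytes: (v>>16)&0xFF=FF, (v>>8)&0xFF=27, v&0xFF=35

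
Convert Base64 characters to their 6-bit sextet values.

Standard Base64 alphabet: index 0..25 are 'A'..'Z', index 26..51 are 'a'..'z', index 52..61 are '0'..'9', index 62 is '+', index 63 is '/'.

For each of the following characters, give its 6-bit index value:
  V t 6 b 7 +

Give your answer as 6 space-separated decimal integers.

Answer: 21 45 58 27 59 62

Derivation:
'V': A..Z range, ord('V') − ord('A') = 21
't': a..z range, 26 + ord('t') − ord('a') = 45
'6': 0..9 range, 52 + ord('6') − ord('0') = 58
'b': a..z range, 26 + ord('b') − ord('a') = 27
'7': 0..9 range, 52 + ord('7') − ord('0') = 59
'+': index 62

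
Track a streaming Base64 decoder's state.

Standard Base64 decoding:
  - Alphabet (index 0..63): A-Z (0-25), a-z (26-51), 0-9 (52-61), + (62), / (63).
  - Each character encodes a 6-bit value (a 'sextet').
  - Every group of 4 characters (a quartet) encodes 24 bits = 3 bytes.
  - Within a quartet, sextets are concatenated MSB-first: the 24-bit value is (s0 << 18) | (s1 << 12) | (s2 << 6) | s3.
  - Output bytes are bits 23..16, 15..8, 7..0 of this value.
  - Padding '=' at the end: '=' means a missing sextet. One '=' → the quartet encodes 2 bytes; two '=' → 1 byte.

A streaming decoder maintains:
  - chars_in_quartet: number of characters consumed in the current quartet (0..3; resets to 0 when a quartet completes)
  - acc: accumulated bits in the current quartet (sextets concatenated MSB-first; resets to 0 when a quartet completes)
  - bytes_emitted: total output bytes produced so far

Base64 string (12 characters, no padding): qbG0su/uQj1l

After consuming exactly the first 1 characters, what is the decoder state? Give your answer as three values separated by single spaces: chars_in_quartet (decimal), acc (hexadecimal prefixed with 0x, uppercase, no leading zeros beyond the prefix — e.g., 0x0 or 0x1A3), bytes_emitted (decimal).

Answer: 1 0x2A 0

Derivation:
After char 0 ('q'=42): chars_in_quartet=1 acc=0x2A bytes_emitted=0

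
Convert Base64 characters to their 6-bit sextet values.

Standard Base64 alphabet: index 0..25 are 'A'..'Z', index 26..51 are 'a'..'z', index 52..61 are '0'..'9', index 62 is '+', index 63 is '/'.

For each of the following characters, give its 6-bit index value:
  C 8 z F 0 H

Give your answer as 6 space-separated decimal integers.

Answer: 2 60 51 5 52 7

Derivation:
'C': A..Z range, ord('C') − ord('A') = 2
'8': 0..9 range, 52 + ord('8') − ord('0') = 60
'z': a..z range, 26 + ord('z') − ord('a') = 51
'F': A..Z range, ord('F') − ord('A') = 5
'0': 0..9 range, 52 + ord('0') − ord('0') = 52
'H': A..Z range, ord('H') − ord('A') = 7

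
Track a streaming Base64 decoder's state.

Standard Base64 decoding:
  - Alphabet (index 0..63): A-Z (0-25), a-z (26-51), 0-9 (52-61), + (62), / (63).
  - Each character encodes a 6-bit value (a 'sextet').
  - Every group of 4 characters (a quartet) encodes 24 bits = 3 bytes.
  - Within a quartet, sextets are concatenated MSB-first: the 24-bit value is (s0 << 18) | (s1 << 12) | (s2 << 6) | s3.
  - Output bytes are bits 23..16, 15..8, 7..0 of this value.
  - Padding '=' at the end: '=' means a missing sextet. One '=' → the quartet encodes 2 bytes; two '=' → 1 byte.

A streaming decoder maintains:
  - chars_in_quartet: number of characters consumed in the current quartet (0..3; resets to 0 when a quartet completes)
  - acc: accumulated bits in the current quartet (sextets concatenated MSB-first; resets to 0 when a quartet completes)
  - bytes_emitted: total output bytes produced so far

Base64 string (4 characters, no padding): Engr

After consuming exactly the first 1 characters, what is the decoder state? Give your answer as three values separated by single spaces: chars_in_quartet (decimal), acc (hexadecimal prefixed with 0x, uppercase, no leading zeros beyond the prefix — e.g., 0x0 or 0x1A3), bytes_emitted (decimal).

Answer: 1 0x4 0

Derivation:
After char 0 ('E'=4): chars_in_quartet=1 acc=0x4 bytes_emitted=0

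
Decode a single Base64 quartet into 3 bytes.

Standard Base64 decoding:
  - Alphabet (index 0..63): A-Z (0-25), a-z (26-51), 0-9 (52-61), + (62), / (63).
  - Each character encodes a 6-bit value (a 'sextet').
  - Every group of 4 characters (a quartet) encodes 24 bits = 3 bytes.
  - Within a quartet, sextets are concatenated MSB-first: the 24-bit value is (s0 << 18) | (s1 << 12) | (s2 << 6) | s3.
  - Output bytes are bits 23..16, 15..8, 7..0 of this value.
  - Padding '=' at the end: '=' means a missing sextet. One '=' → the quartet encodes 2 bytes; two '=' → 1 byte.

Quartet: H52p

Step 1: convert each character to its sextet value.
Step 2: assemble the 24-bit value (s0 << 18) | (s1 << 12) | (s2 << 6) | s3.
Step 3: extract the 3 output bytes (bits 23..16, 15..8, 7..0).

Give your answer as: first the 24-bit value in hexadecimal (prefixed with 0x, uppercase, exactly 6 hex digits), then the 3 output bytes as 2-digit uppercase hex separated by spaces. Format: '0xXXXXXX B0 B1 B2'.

Sextets: H=7, 5=57, 2=54, p=41
24-bit: (7<<18) | (57<<12) | (54<<6) | 41
      = 0x1C0000 | 0x039000 | 0x000D80 | 0x000029
      = 0x1F9DA9
Bytes: (v>>16)&0xFF=1F, (v>>8)&0xFF=9D, v&0xFF=A9

Answer: 0x1F9DA9 1F 9D A9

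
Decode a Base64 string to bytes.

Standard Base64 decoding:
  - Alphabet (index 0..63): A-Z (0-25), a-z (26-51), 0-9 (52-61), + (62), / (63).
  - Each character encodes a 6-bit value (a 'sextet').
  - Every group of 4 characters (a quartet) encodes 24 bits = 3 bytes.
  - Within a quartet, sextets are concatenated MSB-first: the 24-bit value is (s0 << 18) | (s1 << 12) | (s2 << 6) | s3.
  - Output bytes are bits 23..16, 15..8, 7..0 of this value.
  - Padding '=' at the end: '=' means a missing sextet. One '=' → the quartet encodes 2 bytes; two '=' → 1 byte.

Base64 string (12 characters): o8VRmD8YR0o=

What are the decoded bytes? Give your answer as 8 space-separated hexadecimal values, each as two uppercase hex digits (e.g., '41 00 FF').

After char 0 ('o'=40): chars_in_quartet=1 acc=0x28 bytes_emitted=0
After char 1 ('8'=60): chars_in_quartet=2 acc=0xA3C bytes_emitted=0
After char 2 ('V'=21): chars_in_quartet=3 acc=0x28F15 bytes_emitted=0
After char 3 ('R'=17): chars_in_quartet=4 acc=0xA3C551 -> emit A3 C5 51, reset; bytes_emitted=3
After char 4 ('m'=38): chars_in_quartet=1 acc=0x26 bytes_emitted=3
After char 5 ('D'=3): chars_in_quartet=2 acc=0x983 bytes_emitted=3
After char 6 ('8'=60): chars_in_quartet=3 acc=0x260FC bytes_emitted=3
After char 7 ('Y'=24): chars_in_quartet=4 acc=0x983F18 -> emit 98 3F 18, reset; bytes_emitted=6
After char 8 ('R'=17): chars_in_quartet=1 acc=0x11 bytes_emitted=6
After char 9 ('0'=52): chars_in_quartet=2 acc=0x474 bytes_emitted=6
After char 10 ('o'=40): chars_in_quartet=3 acc=0x11D28 bytes_emitted=6
Padding '=': partial quartet acc=0x11D28 -> emit 47 4A; bytes_emitted=8

Answer: A3 C5 51 98 3F 18 47 4A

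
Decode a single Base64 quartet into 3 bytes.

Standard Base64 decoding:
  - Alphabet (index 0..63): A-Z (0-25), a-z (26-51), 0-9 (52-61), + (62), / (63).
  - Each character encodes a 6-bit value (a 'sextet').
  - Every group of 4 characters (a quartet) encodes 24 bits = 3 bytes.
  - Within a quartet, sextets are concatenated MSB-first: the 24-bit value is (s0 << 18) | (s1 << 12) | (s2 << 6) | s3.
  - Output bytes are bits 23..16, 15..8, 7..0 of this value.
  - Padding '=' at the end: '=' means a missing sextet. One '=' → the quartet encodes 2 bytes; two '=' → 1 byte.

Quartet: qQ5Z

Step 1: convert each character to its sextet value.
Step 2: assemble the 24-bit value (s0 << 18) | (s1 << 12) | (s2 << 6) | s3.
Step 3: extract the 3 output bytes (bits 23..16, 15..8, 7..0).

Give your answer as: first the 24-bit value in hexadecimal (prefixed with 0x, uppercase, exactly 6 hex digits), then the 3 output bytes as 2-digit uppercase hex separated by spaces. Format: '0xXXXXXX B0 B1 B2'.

Answer: 0xA90E59 A9 0E 59

Derivation:
Sextets: q=42, Q=16, 5=57, Z=25
24-bit: (42<<18) | (16<<12) | (57<<6) | 25
      = 0xA80000 | 0x010000 | 0x000E40 | 0x000019
      = 0xA90E59
Bytes: (v>>16)&0xFF=A9, (v>>8)&0xFF=0E, v&0xFF=59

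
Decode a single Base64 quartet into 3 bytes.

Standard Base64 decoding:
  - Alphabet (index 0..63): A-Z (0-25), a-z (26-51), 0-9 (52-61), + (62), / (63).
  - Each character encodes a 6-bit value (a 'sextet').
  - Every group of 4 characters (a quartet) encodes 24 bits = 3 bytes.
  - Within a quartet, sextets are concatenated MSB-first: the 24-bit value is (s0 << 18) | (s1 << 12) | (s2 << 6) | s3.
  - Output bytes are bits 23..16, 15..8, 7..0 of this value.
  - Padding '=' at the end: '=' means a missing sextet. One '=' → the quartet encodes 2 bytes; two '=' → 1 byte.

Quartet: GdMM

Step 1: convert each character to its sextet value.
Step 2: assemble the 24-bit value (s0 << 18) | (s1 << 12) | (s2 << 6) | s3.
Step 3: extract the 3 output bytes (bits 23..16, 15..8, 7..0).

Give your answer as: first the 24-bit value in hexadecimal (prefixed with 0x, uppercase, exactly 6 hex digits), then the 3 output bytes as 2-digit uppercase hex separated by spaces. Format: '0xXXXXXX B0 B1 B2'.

Sextets: G=6, d=29, M=12, M=12
24-bit: (6<<18) | (29<<12) | (12<<6) | 12
      = 0x180000 | 0x01D000 | 0x000300 | 0x00000C
      = 0x19D30C
Bytes: (v>>16)&0xFF=19, (v>>8)&0xFF=D3, v&0xFF=0C

Answer: 0x19D30C 19 D3 0C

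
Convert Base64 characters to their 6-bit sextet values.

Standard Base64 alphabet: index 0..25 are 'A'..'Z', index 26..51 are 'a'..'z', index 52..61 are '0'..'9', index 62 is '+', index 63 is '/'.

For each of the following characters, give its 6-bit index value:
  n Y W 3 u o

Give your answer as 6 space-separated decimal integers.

Answer: 39 24 22 55 46 40

Derivation:
'n': a..z range, 26 + ord('n') − ord('a') = 39
'Y': A..Z range, ord('Y') − ord('A') = 24
'W': A..Z range, ord('W') − ord('A') = 22
'3': 0..9 range, 52 + ord('3') − ord('0') = 55
'u': a..z range, 26 + ord('u') − ord('a') = 46
'o': a..z range, 26 + ord('o') − ord('a') = 40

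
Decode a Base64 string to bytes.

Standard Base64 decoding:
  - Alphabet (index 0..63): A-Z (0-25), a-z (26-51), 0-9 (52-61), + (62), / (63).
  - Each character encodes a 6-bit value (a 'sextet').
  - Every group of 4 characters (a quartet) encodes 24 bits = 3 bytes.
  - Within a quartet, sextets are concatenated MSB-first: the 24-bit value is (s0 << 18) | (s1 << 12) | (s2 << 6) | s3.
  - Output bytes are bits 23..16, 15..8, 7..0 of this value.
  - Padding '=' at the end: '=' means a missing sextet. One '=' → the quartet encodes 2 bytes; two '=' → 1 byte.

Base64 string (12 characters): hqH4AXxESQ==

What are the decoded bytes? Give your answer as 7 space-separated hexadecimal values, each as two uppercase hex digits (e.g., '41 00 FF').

Answer: 86 A1 F8 01 7C 44 49

Derivation:
After char 0 ('h'=33): chars_in_quartet=1 acc=0x21 bytes_emitted=0
After char 1 ('q'=42): chars_in_quartet=2 acc=0x86A bytes_emitted=0
After char 2 ('H'=7): chars_in_quartet=3 acc=0x21A87 bytes_emitted=0
After char 3 ('4'=56): chars_in_quartet=4 acc=0x86A1F8 -> emit 86 A1 F8, reset; bytes_emitted=3
After char 4 ('A'=0): chars_in_quartet=1 acc=0x0 bytes_emitted=3
After char 5 ('X'=23): chars_in_quartet=2 acc=0x17 bytes_emitted=3
After char 6 ('x'=49): chars_in_quartet=3 acc=0x5F1 bytes_emitted=3
After char 7 ('E'=4): chars_in_quartet=4 acc=0x17C44 -> emit 01 7C 44, reset; bytes_emitted=6
After char 8 ('S'=18): chars_in_quartet=1 acc=0x12 bytes_emitted=6
After char 9 ('Q'=16): chars_in_quartet=2 acc=0x490 bytes_emitted=6
Padding '==': partial quartet acc=0x490 -> emit 49; bytes_emitted=7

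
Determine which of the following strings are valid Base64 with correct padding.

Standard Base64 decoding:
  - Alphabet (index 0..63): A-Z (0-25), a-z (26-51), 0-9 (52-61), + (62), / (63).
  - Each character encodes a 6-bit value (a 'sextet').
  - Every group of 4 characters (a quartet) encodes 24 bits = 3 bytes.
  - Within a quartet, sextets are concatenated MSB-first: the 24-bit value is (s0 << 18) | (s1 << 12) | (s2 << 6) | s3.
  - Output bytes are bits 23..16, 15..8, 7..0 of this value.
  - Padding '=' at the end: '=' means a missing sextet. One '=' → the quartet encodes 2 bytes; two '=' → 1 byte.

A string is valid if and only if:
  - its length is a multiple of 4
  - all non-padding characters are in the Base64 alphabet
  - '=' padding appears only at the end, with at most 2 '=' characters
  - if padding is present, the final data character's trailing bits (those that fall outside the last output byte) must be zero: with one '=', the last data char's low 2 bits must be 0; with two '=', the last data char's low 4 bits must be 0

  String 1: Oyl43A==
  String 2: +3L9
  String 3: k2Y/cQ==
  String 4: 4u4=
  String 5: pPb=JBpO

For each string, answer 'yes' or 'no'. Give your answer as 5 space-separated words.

Answer: yes yes yes yes no

Derivation:
String 1: 'Oyl43A==' → valid
String 2: '+3L9' → valid
String 3: 'k2Y/cQ==' → valid
String 4: '4u4=' → valid
String 5: 'pPb=JBpO' → invalid (bad char(s): ['=']; '=' in middle)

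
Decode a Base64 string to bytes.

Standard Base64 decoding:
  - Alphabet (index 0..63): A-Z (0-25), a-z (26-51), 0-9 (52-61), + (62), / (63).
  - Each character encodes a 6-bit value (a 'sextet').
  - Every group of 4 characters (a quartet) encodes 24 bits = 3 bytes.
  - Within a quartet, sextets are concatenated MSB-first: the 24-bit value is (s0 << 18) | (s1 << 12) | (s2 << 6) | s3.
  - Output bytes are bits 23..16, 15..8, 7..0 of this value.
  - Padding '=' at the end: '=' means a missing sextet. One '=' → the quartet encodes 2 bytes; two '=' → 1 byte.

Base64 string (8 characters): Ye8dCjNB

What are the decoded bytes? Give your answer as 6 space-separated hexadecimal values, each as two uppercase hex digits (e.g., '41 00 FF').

Answer: 61 EF 1D 0A 33 41

Derivation:
After char 0 ('Y'=24): chars_in_quartet=1 acc=0x18 bytes_emitted=0
After char 1 ('e'=30): chars_in_quartet=2 acc=0x61E bytes_emitted=0
After char 2 ('8'=60): chars_in_quartet=3 acc=0x187BC bytes_emitted=0
After char 3 ('d'=29): chars_in_quartet=4 acc=0x61EF1D -> emit 61 EF 1D, reset; bytes_emitted=3
After char 4 ('C'=2): chars_in_quartet=1 acc=0x2 bytes_emitted=3
After char 5 ('j'=35): chars_in_quartet=2 acc=0xA3 bytes_emitted=3
After char 6 ('N'=13): chars_in_quartet=3 acc=0x28CD bytes_emitted=3
After char 7 ('B'=1): chars_in_quartet=4 acc=0xA3341 -> emit 0A 33 41, reset; bytes_emitted=6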